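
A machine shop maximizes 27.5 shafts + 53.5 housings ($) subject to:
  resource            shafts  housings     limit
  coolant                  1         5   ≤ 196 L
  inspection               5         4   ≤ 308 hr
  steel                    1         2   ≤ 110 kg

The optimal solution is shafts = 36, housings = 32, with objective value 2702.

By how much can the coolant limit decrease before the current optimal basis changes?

134.4

Binding constraints: coolant, inspection. The basis is B = [[1,5],[5,4]] with det -21.
Per unit decrease in coolant, x* moves by d = (0.1905, -0.2381).
The basis stays optimal until housings reaches 0; allowable decrease = 134.4 L.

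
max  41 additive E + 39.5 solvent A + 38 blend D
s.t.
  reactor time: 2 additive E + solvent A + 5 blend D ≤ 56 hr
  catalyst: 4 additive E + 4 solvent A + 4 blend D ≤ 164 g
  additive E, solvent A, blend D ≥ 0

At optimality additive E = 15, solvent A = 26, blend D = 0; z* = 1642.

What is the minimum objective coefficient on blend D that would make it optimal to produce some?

45.5

Both reactor time and catalyst are binding at x*.
From A_Bᵀ y = c: 2·y_reactor time + 4·y_catalyst = 41; 1·y_reactor time + 4·y_catalyst = 39.5.
→ y_reactor time = 1.5 and y_catalyst = 9.5.
blend D enters the basis when its profit ≥ yᵀa₃ = 1.5·5 + 9.5·4 = 45.5.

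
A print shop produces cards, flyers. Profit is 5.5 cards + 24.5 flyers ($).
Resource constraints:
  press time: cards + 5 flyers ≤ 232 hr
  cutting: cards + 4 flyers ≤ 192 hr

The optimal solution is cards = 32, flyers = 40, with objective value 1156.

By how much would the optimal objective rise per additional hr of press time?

Both press time and cutting are binding at x*.
The binding rows give the dual system: 1·y_press time + 1·y_cutting = 5.5 and 5·y_press time + 4·y_cutting = 24.5.
→ y_press time = 2.5 and y_cutting = 3.
Shadow price of press time = 2.5.

2.5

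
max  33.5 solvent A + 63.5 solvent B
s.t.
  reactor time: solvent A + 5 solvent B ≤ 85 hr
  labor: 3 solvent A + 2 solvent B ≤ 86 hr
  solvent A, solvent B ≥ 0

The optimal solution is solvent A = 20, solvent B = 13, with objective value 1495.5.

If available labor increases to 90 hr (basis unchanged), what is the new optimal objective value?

1527.5

Check each constraint at x*: reactor time 85/85 (tight); labor 86/86 (tight).
Dual feasibility on the basic columns requires 1·y_reactor time + 3·y_labor = 33.5, 5·y_reactor time + 2·y_labor = 63.5.
→ y_reactor time = 9.5 and y_labor = 8.
Δz = y_labor·Δb = 8 × (4) = 32, so new z* = 1495.5 + 32 = 1527.5.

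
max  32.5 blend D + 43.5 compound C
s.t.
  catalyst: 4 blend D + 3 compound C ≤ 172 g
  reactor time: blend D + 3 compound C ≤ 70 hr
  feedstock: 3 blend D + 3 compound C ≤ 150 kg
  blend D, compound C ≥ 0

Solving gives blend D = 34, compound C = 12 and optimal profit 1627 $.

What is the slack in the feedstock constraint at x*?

feedstock used = 3·34 + 3·12 = 138; slack = 150 − 138 = 12.

12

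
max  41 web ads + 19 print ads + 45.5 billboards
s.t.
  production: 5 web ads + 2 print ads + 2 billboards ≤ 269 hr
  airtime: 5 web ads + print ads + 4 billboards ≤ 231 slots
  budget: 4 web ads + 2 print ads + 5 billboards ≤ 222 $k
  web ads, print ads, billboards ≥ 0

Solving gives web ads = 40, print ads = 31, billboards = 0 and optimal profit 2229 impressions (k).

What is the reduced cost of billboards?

-3.5

Check each constraint at x*: production 262/269 (slack 7); airtime 231/231 (tight); budget 222/222 (tight).
Slack constraints have shadow price 0 (complementary slackness).
Dual feasibility on the basic columns requires 5·y_airtime + 4·y_budget = 41, 1·y_airtime + 2·y_budget = 19.
→ y_airtime = 1 and y_budget = 9.
Reduced cost of billboards: c₃ − yᵀa₃ = 45.5 − (1·4 + 9·5) = 45.5 − 49 = -3.5.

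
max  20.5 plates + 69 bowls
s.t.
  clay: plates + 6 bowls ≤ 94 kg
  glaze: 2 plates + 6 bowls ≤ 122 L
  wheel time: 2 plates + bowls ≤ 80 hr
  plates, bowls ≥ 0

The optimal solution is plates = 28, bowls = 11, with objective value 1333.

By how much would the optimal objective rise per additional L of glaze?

Binding: clay and glaze. Non-binding: wheel time (13 unused).
Slack constraints have shadow price 0 (complementary slackness).
The binding rows give the dual system: 1·y_clay + 2·y_glaze = 20.5 and 6·y_clay + 6·y_glaze = 69.
→ y_clay = 2.5 and y_glaze = 9.
Shadow price of glaze = 9.

9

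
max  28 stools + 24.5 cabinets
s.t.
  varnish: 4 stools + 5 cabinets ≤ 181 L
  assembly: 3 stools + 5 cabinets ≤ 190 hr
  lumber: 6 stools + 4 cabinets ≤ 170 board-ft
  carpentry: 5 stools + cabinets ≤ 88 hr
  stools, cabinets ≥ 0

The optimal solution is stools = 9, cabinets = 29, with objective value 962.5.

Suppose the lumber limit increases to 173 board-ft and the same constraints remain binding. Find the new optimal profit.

Check each constraint at x*: varnish 181/181 (tight); assembly 172/190 (slack 18); lumber 170/170 (tight); carpentry 74/88 (slack 14).
Since assembly, carpentry are not tight, their duals are 0.
From A_Bᵀ y = c: 4·y_varnish + 6·y_lumber = 28; 5·y_varnish + 4·y_lumber = 24.5.
Solving: y_varnish = 2.5, y_lumber = 3.
Δz = y_lumber·Δb = 3 × (3) = 9, so new z* = 962.5 + 9 = 971.5.

971.5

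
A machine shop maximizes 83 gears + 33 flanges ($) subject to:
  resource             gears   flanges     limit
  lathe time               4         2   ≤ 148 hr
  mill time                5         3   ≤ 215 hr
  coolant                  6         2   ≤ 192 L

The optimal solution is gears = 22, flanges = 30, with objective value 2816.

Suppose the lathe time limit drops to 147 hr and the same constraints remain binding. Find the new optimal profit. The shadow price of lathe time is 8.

Δb = -1, so new z* = 2816 + (8)·(-1) = 2816 − 8 = 2808.

2808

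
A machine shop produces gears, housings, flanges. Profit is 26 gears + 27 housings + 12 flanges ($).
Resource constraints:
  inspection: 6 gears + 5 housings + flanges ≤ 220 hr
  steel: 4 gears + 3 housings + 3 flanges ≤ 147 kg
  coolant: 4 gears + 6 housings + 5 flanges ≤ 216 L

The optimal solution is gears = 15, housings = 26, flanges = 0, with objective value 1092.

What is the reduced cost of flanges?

Binding: inspection and coolant. Non-binding: steel (9 unused).
By complementary slackness, y = 0 for the non-binding constraint.
The binding rows give the dual system: 6·y_inspection + 4·y_coolant = 26 and 5·y_inspection + 6·y_coolant = 27.
→ y_inspection = 3 and y_coolant = 2.
Reduced cost of flanges: c₃ − yᵀa₃ = 12 − (3·1 + 2·5) = 12 − 13 = -1.

-1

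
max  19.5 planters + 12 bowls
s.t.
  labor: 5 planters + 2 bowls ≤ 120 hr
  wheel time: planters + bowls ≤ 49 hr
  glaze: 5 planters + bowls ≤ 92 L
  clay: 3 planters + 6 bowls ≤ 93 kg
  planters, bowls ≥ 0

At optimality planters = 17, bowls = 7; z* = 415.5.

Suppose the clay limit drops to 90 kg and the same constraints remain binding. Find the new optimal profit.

Check each constraint at x*: labor 99/120 (slack 21); wheel time 24/49 (slack 25); glaze 92/92 (tight); clay 93/93 (tight).
Since labor, wheel time are not tight, their duals are 0.
The binding rows give the dual system: 5·y_glaze + 3·y_clay = 19.5 and 1·y_glaze + 6·y_clay = 12.
Solving: y_glaze = 3, y_clay = 1.5.
Δz = y_clay·Δb = 1.5 × (-3) = -4.5, so new z* = 415.5 − 4.5 = 411.

411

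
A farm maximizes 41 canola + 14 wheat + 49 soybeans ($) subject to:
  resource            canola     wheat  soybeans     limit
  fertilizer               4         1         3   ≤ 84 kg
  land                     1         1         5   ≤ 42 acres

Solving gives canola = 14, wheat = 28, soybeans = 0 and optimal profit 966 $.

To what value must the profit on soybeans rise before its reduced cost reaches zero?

52

Both fertilizer and land are binding at x*.
Dual feasibility on the basic columns requires 4·y_fertilizer + 1·y_land = 41, 1·y_fertilizer + 1·y_land = 14.
This yields shadow prices y_fertilizer = 9, y_land = 5.
soybeans enters the basis when its profit ≥ yᵀa₃ = 9·3 + 5·5 = 52.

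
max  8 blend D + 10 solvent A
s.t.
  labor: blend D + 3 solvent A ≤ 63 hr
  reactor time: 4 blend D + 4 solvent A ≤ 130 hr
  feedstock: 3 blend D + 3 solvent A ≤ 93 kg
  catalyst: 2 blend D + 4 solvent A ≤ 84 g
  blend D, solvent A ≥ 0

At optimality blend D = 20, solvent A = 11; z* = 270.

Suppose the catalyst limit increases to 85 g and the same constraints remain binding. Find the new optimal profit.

271

Check each constraint at x*: labor 53/63 (slack 10); reactor time 124/130 (slack 6); feedstock 93/93 (tight); catalyst 84/84 (tight).
Slack constraints have shadow price 0 (complementary slackness).
Dual feasibility on the basic columns requires 3·y_feedstock + 2·y_catalyst = 8, 3·y_feedstock + 4·y_catalyst = 10.
This yields shadow prices y_feedstock = 2, y_catalyst = 1.
Δz = y_catalyst·Δb = 1 × (1) = 1, so new z* = 270 + 1 = 271.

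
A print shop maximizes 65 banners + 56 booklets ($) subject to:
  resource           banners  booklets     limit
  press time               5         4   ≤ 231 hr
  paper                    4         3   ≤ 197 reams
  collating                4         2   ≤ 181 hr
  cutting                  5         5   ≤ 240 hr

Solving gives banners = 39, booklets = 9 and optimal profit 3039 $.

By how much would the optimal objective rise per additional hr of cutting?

4

Binding: press time and cutting. Non-binding: paper (14 unused), collating (7 unused).
Slack constraints have shadow price 0 (complementary slackness).
Dual feasibility on the basic columns requires 5·y_press time + 5·y_cutting = 65, 4·y_press time + 5·y_cutting = 56.
Solving: y_press time = 9, y_cutting = 4.
Shadow price of cutting = 4.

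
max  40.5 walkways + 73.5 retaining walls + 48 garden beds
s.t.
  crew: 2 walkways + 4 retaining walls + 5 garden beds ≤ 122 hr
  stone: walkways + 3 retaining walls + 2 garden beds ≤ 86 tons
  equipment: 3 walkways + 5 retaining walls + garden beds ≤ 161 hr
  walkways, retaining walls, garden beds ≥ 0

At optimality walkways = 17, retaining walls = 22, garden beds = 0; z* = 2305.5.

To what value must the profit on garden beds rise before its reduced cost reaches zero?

Check each constraint at x*: crew 122/122 (tight); stone 83/86 (slack 3); equipment 161/161 (tight).
By complementary slackness, y = 0 for the non-binding constraint.
The binding rows give the dual system: 2·y_crew + 3·y_equipment = 40.5 and 4·y_crew + 5·y_equipment = 73.5.
→ y_crew = 9 and y_equipment = 7.5.
garden beds enters the basis when its profit ≥ yᵀa₃ = 9·5 + 7.5·1 = 52.5.

52.5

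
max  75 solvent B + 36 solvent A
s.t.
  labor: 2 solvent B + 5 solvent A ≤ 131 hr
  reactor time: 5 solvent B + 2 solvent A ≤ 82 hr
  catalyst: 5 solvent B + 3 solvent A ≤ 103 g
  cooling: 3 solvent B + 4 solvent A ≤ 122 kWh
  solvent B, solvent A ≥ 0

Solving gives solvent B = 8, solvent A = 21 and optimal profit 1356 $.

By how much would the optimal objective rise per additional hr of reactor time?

Binding: reactor time and catalyst. Non-binding: labor (10 unused), cooling (14 unused).
By complementary slackness, y = 0 for the non-binding constraints.
The binding rows give the dual system: 5·y_reactor time + 5·y_catalyst = 75 and 2·y_reactor time + 3·y_catalyst = 36.
Solving: y_reactor time = 9, y_catalyst = 6.
Shadow price of reactor time = 9.

9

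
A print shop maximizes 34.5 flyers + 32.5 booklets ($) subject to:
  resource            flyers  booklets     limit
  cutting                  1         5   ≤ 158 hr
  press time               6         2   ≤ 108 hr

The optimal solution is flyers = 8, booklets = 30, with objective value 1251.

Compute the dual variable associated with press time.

Check each constraint at x*: cutting 158/158 (tight); press time 108/108 (tight).
From A_Bᵀ y = c: 1·y_cutting + 6·y_press time = 34.5; 5·y_cutting + 2·y_press time = 32.5.
→ y_cutting = 4.5 and y_press time = 5.
Shadow price of press time = 5.

5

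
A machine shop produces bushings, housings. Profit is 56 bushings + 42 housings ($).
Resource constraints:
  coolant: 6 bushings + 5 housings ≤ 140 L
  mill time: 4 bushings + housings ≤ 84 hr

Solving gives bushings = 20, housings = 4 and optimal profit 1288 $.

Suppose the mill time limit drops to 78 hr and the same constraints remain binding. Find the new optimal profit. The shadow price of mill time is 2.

Δb = -6, so new z* = 1288 + (2)·(-6) = 1288 − 12 = 1276.

1276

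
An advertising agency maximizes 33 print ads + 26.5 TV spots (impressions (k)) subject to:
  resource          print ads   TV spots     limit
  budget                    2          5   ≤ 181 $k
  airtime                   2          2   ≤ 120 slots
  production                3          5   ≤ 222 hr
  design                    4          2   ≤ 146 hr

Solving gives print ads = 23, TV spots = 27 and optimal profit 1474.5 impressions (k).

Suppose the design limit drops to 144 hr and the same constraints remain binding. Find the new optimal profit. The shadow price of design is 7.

Δb = -2, so new z* = 1474.5 + (7)·(-2) = 1474.5 − 14 = 1460.5.

1460.5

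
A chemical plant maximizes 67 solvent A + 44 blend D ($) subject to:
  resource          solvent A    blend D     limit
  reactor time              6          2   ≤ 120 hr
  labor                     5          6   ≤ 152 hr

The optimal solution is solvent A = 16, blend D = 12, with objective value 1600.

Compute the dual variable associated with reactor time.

7

Both reactor time and labor are binding at x*.
The binding rows give the dual system: 6·y_reactor time + 5·y_labor = 67 and 2·y_reactor time + 6·y_labor = 44.
This yields shadow prices y_reactor time = 7, y_labor = 5.
Shadow price of reactor time = 7.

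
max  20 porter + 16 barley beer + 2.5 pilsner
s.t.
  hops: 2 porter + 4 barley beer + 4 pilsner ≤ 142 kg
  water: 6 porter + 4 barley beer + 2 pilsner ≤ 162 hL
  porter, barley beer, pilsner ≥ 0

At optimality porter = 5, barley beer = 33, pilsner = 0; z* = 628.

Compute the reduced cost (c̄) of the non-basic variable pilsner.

At the optimum: hops uses 142 of 142 (binding); water uses 162 of 162 (binding).
The binding rows give the dual system: 2·y_hops + 6·y_water = 20 and 4·y_hops + 4·y_water = 16.
Solving: y_hops = 1, y_water = 3.
Reduced cost of pilsner: c₃ − yᵀa₃ = 2.5 − (1·4 + 3·2) = 2.5 − 10 = -7.5.

-7.5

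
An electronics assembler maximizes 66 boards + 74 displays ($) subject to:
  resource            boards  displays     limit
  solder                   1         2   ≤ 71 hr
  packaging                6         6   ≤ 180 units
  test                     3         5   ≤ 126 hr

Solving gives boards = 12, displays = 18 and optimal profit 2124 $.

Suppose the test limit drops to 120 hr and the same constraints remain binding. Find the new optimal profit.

2100

Binding: packaging and test. Non-binding: solder (23 unused).
Slack constraints have shadow price 0 (complementary slackness).
The binding rows give the dual system: 6·y_packaging + 3·y_test = 66 and 6·y_packaging + 5·y_test = 74.
This yields shadow prices y_packaging = 9, y_test = 4.
Δz = y_test·Δb = 4 × (-6) = -24, so new z* = 2124 − 24 = 2100.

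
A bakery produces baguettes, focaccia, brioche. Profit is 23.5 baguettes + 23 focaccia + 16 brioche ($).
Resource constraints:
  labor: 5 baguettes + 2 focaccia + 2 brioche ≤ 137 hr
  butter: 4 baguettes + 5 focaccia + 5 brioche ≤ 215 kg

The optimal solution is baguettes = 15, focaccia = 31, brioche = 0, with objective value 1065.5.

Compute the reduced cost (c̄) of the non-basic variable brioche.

-7

Both labor and butter are binding at x*.
The binding rows give the dual system: 5·y_labor + 4·y_butter = 23.5 and 2·y_labor + 5·y_butter = 23.
Solving: y_labor = 1.5, y_butter = 4.
Reduced cost of brioche: c₃ − yᵀa₃ = 16 − (1.5·2 + 4·5) = 16 − 23 = -7.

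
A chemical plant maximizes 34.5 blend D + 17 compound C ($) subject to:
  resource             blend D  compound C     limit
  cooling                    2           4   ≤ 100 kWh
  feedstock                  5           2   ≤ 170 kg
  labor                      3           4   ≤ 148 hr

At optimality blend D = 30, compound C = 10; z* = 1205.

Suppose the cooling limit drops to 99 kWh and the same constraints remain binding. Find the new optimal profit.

1204

Binding: cooling and feedstock. Non-binding: labor (18 unused).
By complementary slackness, y = 0 for the non-binding constraint.
The binding rows give the dual system: 2·y_cooling + 5·y_feedstock = 34.5 and 4·y_cooling + 2·y_feedstock = 17.
→ y_cooling = 1 and y_feedstock = 6.5.
Δz = y_cooling·Δb = 1 × (-1) = -1, so new z* = 1205 − 1 = 1204.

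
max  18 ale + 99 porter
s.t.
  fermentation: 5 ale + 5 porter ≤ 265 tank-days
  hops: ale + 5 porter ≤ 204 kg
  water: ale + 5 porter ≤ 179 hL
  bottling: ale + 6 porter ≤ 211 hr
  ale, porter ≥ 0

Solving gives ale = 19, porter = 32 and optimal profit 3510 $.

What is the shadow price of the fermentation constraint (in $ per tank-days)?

Check each constraint at x*: fermentation 255/265 (slack 10); hops 179/204 (slack 25); water 179/179 (tight); bottling 211/211 (tight).
Since fermentation, hops are not tight, their duals are 0.
Dual feasibility on the basic columns requires 1·y_water + 1·y_bottling = 18, 5·y_water + 6·y_bottling = 99.
This yields shadow prices y_water = 9, y_bottling = 9.
Shadow price of fermentation = 0.

0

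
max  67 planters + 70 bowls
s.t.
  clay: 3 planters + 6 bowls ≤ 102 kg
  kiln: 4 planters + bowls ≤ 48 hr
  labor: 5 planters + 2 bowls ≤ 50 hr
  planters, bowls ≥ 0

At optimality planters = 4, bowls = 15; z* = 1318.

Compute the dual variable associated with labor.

At the optimum: clay uses 102 of 102 (binding); kiln uses 31 of 48 (slack = 17); labor uses 50 of 50 (binding).
By complementary slackness, y = 0 for the non-binding constraint.
The binding rows give the dual system: 3·y_clay + 5·y_labor = 67 and 6·y_clay + 2·y_labor = 70.
This yields shadow prices y_clay = 9, y_labor = 8.
Shadow price of labor = 8.

8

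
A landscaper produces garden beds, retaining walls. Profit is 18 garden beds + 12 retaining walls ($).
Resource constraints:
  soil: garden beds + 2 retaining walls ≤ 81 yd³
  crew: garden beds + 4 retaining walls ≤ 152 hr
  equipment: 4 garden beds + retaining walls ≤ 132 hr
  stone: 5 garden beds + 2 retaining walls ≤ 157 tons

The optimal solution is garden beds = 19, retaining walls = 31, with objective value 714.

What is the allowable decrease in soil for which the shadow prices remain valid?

49.6

Binding constraints: soil, stone. The basis is B = [[1,2],[5,2]] with det -8.
Per unit decrease in soil, x* moves by d = (0.25, -0.625).
The basis stays optimal until retaining walls reaches 0; allowable decrease = 49.6 yd³.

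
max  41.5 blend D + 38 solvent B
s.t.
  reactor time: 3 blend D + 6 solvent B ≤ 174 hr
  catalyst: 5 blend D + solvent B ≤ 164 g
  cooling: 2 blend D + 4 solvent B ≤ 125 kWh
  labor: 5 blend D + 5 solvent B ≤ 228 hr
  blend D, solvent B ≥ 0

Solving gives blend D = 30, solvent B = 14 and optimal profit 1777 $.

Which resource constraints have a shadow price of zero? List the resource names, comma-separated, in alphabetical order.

cooling, labor

reactor time: 174/174 (binding)
catalyst: 164/164 (binding)
cooling: 116/125 (slack 9)
labor: 220/228 (slack 8)
By complementary slackness, a constraint with positive slack has shadow price 0 → cooling, labor.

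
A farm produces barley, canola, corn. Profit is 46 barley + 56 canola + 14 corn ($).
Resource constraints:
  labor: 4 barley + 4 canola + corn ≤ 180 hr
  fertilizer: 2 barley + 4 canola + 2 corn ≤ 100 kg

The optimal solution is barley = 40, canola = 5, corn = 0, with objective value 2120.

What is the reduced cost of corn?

-5

Both labor and fertilizer are binding at x*.
Dual feasibility on the basic columns requires 4·y_labor + 2·y_fertilizer = 46, 4·y_labor + 4·y_fertilizer = 56.
Solving: y_labor = 9, y_fertilizer = 5.
Reduced cost of corn: c₃ − yᵀa₃ = 14 − (9·1 + 5·2) = 14 − 19 = -5.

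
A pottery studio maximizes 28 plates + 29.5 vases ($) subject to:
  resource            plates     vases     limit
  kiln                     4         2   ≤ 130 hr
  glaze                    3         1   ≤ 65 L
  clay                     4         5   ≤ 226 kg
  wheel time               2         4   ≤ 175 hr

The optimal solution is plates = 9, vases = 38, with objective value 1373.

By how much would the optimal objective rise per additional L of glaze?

Binding: glaze and clay. Non-binding: kiln (18 unused), wheel time (5 unused).
Since kiln, wheel time are not tight, their duals are 0.
Dual feasibility on the basic columns requires 3·y_glaze + 4·y_clay = 28, 1·y_glaze + 5·y_clay = 29.5.
→ y_glaze = 2 and y_clay = 5.5.
Shadow price of glaze = 2.

2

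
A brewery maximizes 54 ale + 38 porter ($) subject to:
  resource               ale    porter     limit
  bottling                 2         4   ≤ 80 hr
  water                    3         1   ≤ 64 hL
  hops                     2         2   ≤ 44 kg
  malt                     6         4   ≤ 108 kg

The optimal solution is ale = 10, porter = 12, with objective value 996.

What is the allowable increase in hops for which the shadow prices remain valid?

Binding constraints: hops, malt. The basis is B = [[2,2],[6,4]] with det -4.
Per unit increase in hops, x* moves by d = (-1, 1.5).
The basis stays optimal until bottling becomes binding; allowable increase = 3 kg.

3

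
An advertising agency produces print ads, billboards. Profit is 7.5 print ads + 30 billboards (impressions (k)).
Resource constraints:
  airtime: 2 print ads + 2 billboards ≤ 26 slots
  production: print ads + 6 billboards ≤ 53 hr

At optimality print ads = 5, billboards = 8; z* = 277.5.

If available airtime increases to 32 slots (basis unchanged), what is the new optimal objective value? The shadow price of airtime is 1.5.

Δb = 6, so new z* = 277.5 + (1.5)·(6) = 277.5 + 9 = 286.5.

286.5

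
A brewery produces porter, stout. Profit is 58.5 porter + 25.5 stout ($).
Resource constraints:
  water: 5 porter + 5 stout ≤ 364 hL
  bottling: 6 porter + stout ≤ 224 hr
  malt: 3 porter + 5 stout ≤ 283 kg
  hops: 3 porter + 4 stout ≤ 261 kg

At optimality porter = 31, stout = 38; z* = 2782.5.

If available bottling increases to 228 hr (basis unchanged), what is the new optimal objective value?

2814.5

At the optimum: water uses 345 of 364 (slack = 19); bottling uses 224 of 224 (binding); malt uses 283 of 283 (binding); hops uses 245 of 261 (slack = 16).
By complementary slackness, y = 0 for the non-binding constraints.
From A_Bᵀ y = c: 6·y_bottling + 3·y_malt = 58.5; 1·y_bottling + 5·y_malt = 25.5.
This yields shadow prices y_bottling = 8, y_malt = 3.5.
Δz = y_bottling·Δb = 8 × (4) = 32, so new z* = 2782.5 + 32 = 2814.5.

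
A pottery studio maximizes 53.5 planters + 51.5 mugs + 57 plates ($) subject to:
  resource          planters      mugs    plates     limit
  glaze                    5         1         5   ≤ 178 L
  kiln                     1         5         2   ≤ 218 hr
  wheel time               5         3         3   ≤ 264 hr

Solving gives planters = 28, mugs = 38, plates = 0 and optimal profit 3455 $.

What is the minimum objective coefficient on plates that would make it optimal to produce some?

Check each constraint at x*: glaze 178/178 (tight); kiln 218/218 (tight); wheel time 254/264 (slack 10).
Since wheel time is not tight, its dual is 0.
The binding rows give the dual system: 5·y_glaze + 1·y_kiln = 53.5 and 1·y_glaze + 5·y_kiln = 51.5.
→ y_glaze = 9 and y_kiln = 8.5.
plates enters the basis when its profit ≥ yᵀa₃ = 9·5 + 8.5·2 = 62.

62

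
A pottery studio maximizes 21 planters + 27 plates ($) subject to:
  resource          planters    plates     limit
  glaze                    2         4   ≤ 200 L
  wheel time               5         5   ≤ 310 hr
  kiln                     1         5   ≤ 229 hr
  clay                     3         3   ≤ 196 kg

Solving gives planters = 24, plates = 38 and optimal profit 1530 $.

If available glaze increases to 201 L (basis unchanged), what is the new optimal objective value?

1533

Check each constraint at x*: glaze 200/200 (tight); wheel time 310/310 (tight); kiln 214/229 (slack 15); clay 186/196 (slack 10).
By complementary slackness, y = 0 for the non-binding constraints.
From A_Bᵀ y = c: 2·y_glaze + 5·y_wheel time = 21; 4·y_glaze + 5·y_wheel time = 27.
Solving: y_glaze = 3, y_wheel time = 3.
Δz = y_glaze·Δb = 3 × (1) = 3, so new z* = 1530 + 3 = 1533.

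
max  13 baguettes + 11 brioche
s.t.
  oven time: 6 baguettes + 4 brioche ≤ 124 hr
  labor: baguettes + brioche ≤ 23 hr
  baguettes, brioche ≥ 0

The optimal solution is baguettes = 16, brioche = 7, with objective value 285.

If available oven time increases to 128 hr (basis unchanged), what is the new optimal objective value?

Both oven time and labor are binding at x*.
From A_Bᵀ y = c: 6·y_oven time + 1·y_labor = 13; 4·y_oven time + 1·y_labor = 11.
Solving: y_oven time = 1, y_labor = 7.
Δz = y_oven time·Δb = 1 × (4) = 4, so new z* = 285 + 4 = 289.

289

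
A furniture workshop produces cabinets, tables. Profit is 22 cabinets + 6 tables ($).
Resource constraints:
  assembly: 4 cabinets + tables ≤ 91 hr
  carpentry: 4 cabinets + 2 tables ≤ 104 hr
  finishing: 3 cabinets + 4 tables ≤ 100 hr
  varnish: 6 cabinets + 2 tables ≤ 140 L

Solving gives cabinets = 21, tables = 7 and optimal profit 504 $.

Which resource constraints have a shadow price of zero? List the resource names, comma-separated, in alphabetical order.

carpentry, finishing

assembly: 91/91 (binding)
carpentry: 98/104 (slack 6)
finishing: 91/100 (slack 9)
varnish: 140/140 (binding)
By complementary slackness, a constraint with positive slack has shadow price 0 → carpentry, finishing.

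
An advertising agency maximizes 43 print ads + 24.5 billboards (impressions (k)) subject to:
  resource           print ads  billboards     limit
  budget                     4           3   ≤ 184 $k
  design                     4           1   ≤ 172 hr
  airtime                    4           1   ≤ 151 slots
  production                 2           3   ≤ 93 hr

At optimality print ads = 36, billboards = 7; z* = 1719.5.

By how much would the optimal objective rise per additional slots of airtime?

At the optimum: budget uses 165 of 184 (slack = 19); design uses 151 of 172 (slack = 21); airtime uses 151 of 151 (binding); production uses 93 of 93 (binding).
By complementary slackness, y = 0 for the non-binding constraints.
From A_Bᵀ y = c: 4·y_airtime + 2·y_production = 43; 1·y_airtime + 3·y_production = 24.5.
→ y_airtime = 8 and y_production = 5.5.
Shadow price of airtime = 8.

8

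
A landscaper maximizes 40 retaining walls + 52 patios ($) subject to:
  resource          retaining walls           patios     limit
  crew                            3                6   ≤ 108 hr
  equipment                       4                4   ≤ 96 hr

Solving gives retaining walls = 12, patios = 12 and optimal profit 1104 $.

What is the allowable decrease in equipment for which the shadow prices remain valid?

Binding constraints: crew, equipment. The basis is B = [[3,6],[4,4]] with det -12.
Per unit decrease in equipment, x* moves by d = (-0.5, 0.25).
The basis stays optimal until retaining walls reaches 0; allowable decrease = 24 hr.

24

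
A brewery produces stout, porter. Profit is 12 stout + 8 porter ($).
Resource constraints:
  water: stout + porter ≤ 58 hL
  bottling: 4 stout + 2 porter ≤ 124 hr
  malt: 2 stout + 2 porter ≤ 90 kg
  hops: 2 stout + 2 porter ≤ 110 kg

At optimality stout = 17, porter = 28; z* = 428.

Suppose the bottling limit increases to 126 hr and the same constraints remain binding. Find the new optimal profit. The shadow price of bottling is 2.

432

Δb = 2, so new z* = 428 + (2)·(2) = 428 + 4 = 432.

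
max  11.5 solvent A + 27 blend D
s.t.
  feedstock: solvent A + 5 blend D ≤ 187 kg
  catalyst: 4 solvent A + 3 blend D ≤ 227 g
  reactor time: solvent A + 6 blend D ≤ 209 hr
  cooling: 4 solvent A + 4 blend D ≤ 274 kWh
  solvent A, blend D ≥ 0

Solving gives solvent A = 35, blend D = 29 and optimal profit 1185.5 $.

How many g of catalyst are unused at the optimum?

0

catalyst used = 4·35 + 3·29 = 227; slack = 227 − 227 = 0.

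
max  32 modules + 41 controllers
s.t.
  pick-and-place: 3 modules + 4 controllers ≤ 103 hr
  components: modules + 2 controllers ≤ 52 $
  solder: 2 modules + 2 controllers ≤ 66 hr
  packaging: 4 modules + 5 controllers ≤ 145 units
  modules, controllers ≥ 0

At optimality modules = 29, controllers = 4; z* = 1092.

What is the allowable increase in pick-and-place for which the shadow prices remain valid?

9

Binding constraints: pick-and-place, solder. The basis is B = [[3,4],[2,2]] with det -2.
Per unit increase in pick-and-place, x* moves by d = (-1, 1).
The basis stays optimal until packaging becomes binding; allowable increase = 9 hr.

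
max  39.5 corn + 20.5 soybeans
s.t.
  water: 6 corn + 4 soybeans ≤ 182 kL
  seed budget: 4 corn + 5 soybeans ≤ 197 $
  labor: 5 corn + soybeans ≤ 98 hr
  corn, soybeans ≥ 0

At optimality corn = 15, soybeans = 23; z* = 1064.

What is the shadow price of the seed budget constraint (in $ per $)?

Binding: water and labor. Non-binding: seed budget (22 unused).
Slack constraints have shadow price 0 (complementary slackness).
Dual feasibility on the basic columns requires 6·y_water + 5·y_labor = 39.5, 4·y_water + 1·y_labor = 20.5.
→ y_water = 4.5 and y_labor = 2.5.
Shadow price of seed budget = 0.

0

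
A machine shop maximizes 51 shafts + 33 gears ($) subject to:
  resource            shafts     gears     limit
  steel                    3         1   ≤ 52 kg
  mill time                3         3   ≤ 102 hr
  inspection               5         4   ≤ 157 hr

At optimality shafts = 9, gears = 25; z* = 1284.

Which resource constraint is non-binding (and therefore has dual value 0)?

inspection

steel: 52/52 (binding)
mill time: 102/102 (binding)
inspection: 145/157 (slack 12)
By complementary slackness, a constraint with positive slack has shadow price 0 → inspection.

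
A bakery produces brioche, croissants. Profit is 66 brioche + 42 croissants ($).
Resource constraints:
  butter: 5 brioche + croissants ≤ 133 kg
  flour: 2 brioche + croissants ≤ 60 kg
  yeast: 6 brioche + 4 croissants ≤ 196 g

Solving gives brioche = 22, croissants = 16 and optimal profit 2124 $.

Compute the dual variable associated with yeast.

Check each constraint at x*: butter 126/133 (slack 7); flour 60/60 (tight); yeast 196/196 (tight).
By complementary slackness, y = 0 for the non-binding constraint.
Dual feasibility on the basic columns requires 2·y_flour + 6·y_yeast = 66, 1·y_flour + 4·y_yeast = 42.
This yields shadow prices y_flour = 6, y_yeast = 9.
Shadow price of yeast = 9.

9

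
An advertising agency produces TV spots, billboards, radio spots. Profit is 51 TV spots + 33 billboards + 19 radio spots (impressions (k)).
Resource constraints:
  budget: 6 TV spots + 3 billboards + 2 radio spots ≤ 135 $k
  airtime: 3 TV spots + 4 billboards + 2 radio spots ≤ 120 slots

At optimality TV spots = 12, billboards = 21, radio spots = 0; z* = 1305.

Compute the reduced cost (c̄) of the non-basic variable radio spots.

Check each constraint at x*: budget 135/135 (tight); airtime 120/120 (tight).
The binding rows give the dual system: 6·y_budget + 3·y_airtime = 51 and 3·y_budget + 4·y_airtime = 33.
Solving: y_budget = 7, y_airtime = 3.
Reduced cost of radio spots: c₃ − yᵀa₃ = 19 − (7·2 + 3·2) = 19 − 20 = -1.

-1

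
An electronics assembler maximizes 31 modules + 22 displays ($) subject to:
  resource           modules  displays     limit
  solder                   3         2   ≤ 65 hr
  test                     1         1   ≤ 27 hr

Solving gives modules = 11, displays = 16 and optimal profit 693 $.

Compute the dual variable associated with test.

Check each constraint at x*: solder 65/65 (tight); test 27/27 (tight).
From A_Bᵀ y = c: 3·y_solder + 1·y_test = 31; 2·y_solder + 1·y_test = 22.
Solving: y_solder = 9, y_test = 4.
Shadow price of test = 4.

4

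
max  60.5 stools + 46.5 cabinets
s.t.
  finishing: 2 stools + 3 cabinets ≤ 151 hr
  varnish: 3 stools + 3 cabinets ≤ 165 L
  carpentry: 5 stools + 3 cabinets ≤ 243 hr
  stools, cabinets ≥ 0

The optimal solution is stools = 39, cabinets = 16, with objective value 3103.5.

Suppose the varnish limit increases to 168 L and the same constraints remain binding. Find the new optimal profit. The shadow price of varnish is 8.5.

3129

Δb = 3, so new z* = 3103.5 + (8.5)·(3) = 3103.5 + 25.5 = 3129.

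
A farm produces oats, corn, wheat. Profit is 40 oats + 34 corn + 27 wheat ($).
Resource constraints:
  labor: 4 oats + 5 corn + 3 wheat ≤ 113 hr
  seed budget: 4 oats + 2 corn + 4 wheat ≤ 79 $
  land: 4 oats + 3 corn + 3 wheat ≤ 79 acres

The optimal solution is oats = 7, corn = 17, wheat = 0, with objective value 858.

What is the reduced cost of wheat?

Binding: labor and land. Non-binding: seed budget (17 unused).
Slack constraints have shadow price 0 (complementary slackness).
From A_Bᵀ y = c: 4·y_labor + 4·y_land = 40; 5·y_labor + 3·y_land = 34.
→ y_labor = 2 and y_land = 8.
Reduced cost of wheat: c₃ − yᵀa₃ = 27 − (2·3 + 8·3) = 27 − 30 = -3.

-3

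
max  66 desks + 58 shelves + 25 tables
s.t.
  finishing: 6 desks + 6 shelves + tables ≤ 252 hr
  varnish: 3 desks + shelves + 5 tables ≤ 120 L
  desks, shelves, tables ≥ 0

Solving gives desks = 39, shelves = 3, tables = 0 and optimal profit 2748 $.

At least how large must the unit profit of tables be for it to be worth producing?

29

Check each constraint at x*: finishing 252/252 (tight); varnish 120/120 (tight).
Dual feasibility on the basic columns requires 6·y_finishing + 3·y_varnish = 66, 6·y_finishing + 1·y_varnish = 58.
Solving: y_finishing = 9, y_varnish = 4.
tables enters the basis when its profit ≥ yᵀa₃ = 9·1 + 4·5 = 29.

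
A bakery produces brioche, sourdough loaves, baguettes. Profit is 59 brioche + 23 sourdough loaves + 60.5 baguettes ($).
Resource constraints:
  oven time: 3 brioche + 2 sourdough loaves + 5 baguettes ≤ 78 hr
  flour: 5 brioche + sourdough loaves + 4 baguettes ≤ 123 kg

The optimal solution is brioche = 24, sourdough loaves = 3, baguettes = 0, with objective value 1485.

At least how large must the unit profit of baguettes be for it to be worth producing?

68

Check each constraint at x*: oven time 78/78 (tight); flour 123/123 (tight).
The binding rows give the dual system: 3·y_oven time + 5·y_flour = 59 and 2·y_oven time + 1·y_flour = 23.
→ y_oven time = 8 and y_flour = 7.
baguettes enters the basis when its profit ≥ yᵀa₃ = 8·5 + 7·4 = 68.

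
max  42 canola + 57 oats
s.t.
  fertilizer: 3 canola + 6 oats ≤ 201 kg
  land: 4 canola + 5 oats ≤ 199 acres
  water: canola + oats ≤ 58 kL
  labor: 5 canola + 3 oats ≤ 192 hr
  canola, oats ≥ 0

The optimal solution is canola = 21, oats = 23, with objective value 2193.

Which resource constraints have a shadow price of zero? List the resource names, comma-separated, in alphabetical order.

labor, water

fertilizer: 201/201 (binding)
land: 199/199 (binding)
water: 44/58 (slack 14)
labor: 174/192 (slack 18)
By complementary slackness, a constraint with positive slack has shadow price 0 → labor, water.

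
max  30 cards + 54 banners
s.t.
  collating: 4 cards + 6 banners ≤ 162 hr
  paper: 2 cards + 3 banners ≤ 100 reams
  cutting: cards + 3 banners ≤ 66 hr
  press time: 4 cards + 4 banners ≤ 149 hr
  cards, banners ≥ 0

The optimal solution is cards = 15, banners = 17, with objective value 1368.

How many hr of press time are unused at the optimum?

21

press time used = 4·15 + 4·17 = 128; slack = 149 − 128 = 21.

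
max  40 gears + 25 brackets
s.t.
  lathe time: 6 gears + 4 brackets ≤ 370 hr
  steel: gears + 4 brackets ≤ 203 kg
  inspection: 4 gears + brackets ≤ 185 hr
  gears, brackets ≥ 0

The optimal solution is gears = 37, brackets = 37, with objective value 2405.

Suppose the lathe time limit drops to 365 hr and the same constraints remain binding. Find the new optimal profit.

2375

Check each constraint at x*: lathe time 370/370 (tight); steel 185/203 (slack 18); inspection 185/185 (tight).
Slack constraints have shadow price 0 (complementary slackness).
The binding rows give the dual system: 6·y_lathe time + 4·y_inspection = 40 and 4·y_lathe time + 1·y_inspection = 25.
Solving: y_lathe time = 6, y_inspection = 1.
Δz = y_lathe time·Δb = 6 × (-5) = -30, so new z* = 2405 − 30 = 2375.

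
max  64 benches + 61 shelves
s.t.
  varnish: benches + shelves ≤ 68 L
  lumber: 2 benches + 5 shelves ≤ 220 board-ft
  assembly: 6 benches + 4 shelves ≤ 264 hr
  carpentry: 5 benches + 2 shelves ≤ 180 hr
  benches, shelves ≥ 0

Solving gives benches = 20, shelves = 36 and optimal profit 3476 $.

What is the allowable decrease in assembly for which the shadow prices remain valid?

88

Binding constraints: lumber, assembly. The basis is B = [[2,5],[6,4]] with det -22.
Per unit decrease in assembly, x* moves by d = (-0.2273, 0.0909).
The basis stays optimal until benches reaches 0; allowable decrease = 88 hr.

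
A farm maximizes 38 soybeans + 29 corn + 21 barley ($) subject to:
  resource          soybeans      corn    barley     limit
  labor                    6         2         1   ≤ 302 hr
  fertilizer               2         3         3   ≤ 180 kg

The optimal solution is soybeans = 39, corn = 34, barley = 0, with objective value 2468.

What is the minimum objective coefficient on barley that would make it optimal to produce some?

25

Both labor and fertilizer are binding at x*.
Dual feasibility on the basic columns requires 6·y_labor + 2·y_fertilizer = 38, 2·y_labor + 3·y_fertilizer = 29.
This yields shadow prices y_labor = 4, y_fertilizer = 7.
barley enters the basis when its profit ≥ yᵀa₃ = 4·1 + 7·3 = 25.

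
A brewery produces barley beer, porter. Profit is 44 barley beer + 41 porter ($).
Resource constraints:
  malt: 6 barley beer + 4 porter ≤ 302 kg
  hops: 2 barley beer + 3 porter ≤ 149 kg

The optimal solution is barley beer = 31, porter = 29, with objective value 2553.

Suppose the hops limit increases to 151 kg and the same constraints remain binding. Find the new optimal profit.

Check each constraint at x*: malt 302/302 (tight); hops 149/149 (tight).
From A_Bᵀ y = c: 6·y_malt + 2·y_hops = 44; 4·y_malt + 3·y_hops = 41.
→ y_malt = 5 and y_hops = 7.
Δz = y_hops·Δb = 7 × (2) = 14, so new z* = 2553 + 14 = 2567.

2567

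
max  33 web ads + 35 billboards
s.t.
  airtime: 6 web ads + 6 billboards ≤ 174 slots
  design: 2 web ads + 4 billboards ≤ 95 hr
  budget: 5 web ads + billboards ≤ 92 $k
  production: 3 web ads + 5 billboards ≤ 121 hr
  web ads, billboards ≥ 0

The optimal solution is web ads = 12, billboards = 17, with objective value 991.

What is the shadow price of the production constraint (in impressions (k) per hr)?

At the optimum: airtime uses 174 of 174 (binding); design uses 92 of 95 (slack = 3); budget uses 77 of 92 (slack = 15); production uses 121 of 121 (binding).
Since design, budget are not tight, their duals are 0.
Dual feasibility on the basic columns requires 6·y_airtime + 3·y_production = 33, 6·y_airtime + 5·y_production = 35.
This yields shadow prices y_airtime = 5, y_production = 1.
Shadow price of production = 1.

1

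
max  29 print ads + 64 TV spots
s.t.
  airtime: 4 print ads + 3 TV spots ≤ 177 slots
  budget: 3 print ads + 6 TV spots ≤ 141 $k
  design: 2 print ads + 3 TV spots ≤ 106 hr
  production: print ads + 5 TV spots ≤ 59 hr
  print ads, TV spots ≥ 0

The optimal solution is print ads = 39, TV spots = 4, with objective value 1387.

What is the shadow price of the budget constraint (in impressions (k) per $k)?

At the optimum: airtime uses 168 of 177 (slack = 9); budget uses 141 of 141 (binding); design uses 90 of 106 (slack = 16); production uses 59 of 59 (binding).
Slack constraints have shadow price 0 (complementary slackness).
Dual feasibility on the basic columns requires 3·y_budget + 1·y_production = 29, 6·y_budget + 5·y_production = 64.
→ y_budget = 9 and y_production = 2.
Shadow price of budget = 9.

9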